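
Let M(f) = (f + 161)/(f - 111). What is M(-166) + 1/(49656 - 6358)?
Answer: 216767/11993546 ≈ 0.018074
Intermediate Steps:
M(f) = (161 + f)/(-111 + f)
M(-166) + 1/(49656 - 6358) = (161 - 166)/(-111 - 166) + 1/(49656 - 6358) = -5/(-277) + 1/43298 = -1/277*(-5) + 1/43298 = 5/277 + 1/43298 = 216767/11993546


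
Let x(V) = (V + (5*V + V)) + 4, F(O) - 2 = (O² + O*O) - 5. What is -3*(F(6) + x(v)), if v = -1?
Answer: -198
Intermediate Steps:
F(O) = -3 + 2*O² (F(O) = 2 + ((O² + O*O) - 5) = 2 + ((O² + O²) - 5) = 2 + (2*O² - 5) = 2 + (-5 + 2*O²) = -3 + 2*O²)
x(V) = 4 + 7*V (x(V) = (V + 6*V) + 4 = 7*V + 4 = 4 + 7*V)
-3*(F(6) + x(v)) = -3*((-3 + 2*6²) + (4 + 7*(-1))) = -3*((-3 + 2*36) + (4 - 7)) = -3*((-3 + 72) - 3) = -3*(69 - 3) = -3*66 = -198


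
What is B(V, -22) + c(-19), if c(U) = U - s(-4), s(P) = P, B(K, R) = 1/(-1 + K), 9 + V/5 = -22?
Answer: -2341/156 ≈ -15.006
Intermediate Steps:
V = -155 (V = -45 + 5*(-22) = -45 - 110 = -155)
c(U) = 4 + U (c(U) = U - 1*(-4) = U + 4 = 4 + U)
B(V, -22) + c(-19) = 1/(-1 - 155) + (4 - 19) = 1/(-156) - 15 = -1/156 - 15 = -2341/156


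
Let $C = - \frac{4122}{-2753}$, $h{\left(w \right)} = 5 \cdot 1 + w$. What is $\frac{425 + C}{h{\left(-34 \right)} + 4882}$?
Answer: $\frac{1174147}{13360309} \approx 0.087883$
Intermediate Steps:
$h{\left(w \right)} = 5 + w$
$C = \frac{4122}{2753}$ ($C = \left(-4122\right) \left(- \frac{1}{2753}\right) = \frac{4122}{2753} \approx 1.4973$)
$\frac{425 + C}{h{\left(-34 \right)} + 4882} = \frac{425 + \frac{4122}{2753}}{\left(5 - 34\right) + 4882} = \frac{1174147}{2753 \left(-29 + 4882\right)} = \frac{1174147}{2753 \cdot 4853} = \frac{1174147}{2753} \cdot \frac{1}{4853} = \frac{1174147}{13360309}$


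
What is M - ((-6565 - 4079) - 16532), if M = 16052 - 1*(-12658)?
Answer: 55886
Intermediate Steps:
M = 28710 (M = 16052 + 12658 = 28710)
M - ((-6565 - 4079) - 16532) = 28710 - ((-6565 - 4079) - 16532) = 28710 - (-10644 - 16532) = 28710 - 1*(-27176) = 28710 + 27176 = 55886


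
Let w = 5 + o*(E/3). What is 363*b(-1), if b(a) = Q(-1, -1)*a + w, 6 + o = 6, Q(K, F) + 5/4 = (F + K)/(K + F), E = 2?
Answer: 7623/4 ≈ 1905.8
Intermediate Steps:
Q(K, F) = -1/4 (Q(K, F) = -5/4 + (F + K)/(K + F) = -5/4 + (F + K)/(F + K) = -5/4 + 1 = -1/4)
o = 0 (o = -6 + 6 = 0)
w = 5 (w = 5 + 0*(2/3) = 5 + 0 = 5)
b(a) = 5 - a/4 (b(a) = -a/4 + 5 = 5 - a/4)
363*b(-1) = 363*(5 - 1/4*(-1)) = 363*(5 + 1/4) = 363*(21/4) = 7623/4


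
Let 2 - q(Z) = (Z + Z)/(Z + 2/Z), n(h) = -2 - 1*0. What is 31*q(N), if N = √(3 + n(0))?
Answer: 124/3 ≈ 41.333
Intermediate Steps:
n(h) = -2 (n(h) = -2 + 0 = -2)
N = 1 (N = √(3 - 2) = √1 = 1)
q(Z) = 2 - 2*Z/(Z + 2/Z) (q(Z) = 2 - (Z + Z)/(Z + 2/Z) = 2 - 2*Z/(Z + 2/Z))
31*q(N) = 31*(4/(2 + 1²)) = 31*(4/(2 + 1)) = 31*(4/3) = 124/3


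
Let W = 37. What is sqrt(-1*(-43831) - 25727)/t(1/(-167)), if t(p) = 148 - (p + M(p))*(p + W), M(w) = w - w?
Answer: 27889*sqrt(4526)/2066875 ≈ 0.90777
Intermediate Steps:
M(w) = 0
t(p) = 148 - p*(37 + p) (t(p) = 148 - (p + 0)*(p + 37) = 148 - p*(37 + p))
sqrt(-1*(-43831) - 25727)/t(1/(-167)) = sqrt(-1*(-43831) - 25727)/(148 - (1/(-167))**2 - 37/(-167)) = sqrt(43831 - 25727)/(148 - (-1/167)**2 - 37*(-1/167)) = sqrt(18104)/(148 - 1*1/27889 + 37/167) = (2*sqrt(4526))/(148 - 1/27889 + 37/167) = (2*sqrt(4526))/(4133750/27889) = (2*sqrt(4526))*(27889/4133750) = 27889*sqrt(4526)/2066875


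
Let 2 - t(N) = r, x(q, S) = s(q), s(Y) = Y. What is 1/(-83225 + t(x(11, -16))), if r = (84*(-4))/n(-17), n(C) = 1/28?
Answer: -1/73815 ≈ -1.3547e-5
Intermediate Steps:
x(q, S) = q
n(C) = 1/28
r = -9408 (r = (84*(-4))/(1/28) = -336*28 = -9408)
t(N) = 9410 (t(N) = 2 - 1*(-9408) = 2 + 9408 = 9410)
1/(-83225 + t(x(11, -16))) = 1/(-83225 + 9410) = 1/(-73815) = -1/73815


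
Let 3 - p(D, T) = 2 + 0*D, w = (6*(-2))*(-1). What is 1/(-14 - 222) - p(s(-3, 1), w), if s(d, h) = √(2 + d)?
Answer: -237/236 ≈ -1.0042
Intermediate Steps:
w = 12 (w = -12*(-1) = 12)
p(D, T) = 1 (p(D, T) = 3 - (2 + 0*D) = 3 - (2 + 0) = 3 - 1*2 = 3 - 2 = 1)
1/(-14 - 222) - p(s(-3, 1), w) = 1/(-14 - 222) - 1*1 = 1/(-236) - 1 = -1/236 - 1 = -237/236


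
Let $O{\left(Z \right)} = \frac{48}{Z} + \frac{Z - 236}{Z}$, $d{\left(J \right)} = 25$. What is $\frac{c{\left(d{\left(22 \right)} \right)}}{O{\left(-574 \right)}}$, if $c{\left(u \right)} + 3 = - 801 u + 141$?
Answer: $- \frac{1902523}{127} \approx -14981.0$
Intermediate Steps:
$c{\left(u \right)} = 138 - 801 u$ ($c{\left(u \right)} = -3 - \left(-141 + 801 u\right) = 138 - 801 u$)
$O{\left(Z \right)} = \frac{48}{Z} + \frac{-236 + Z}{Z}$ ($O{\left(Z \right)} = \frac{48}{Z} + \frac{Z - 236}{Z} = \frac{48}{Z} + \frac{-236 + Z}{Z}$)
$\frac{c{\left(d{\left(22 \right)} \right)}}{O{\left(-574 \right)}} = \frac{138 - 20025}{\frac{1}{-574} \left(-188 - 574\right)} = \frac{138 - 20025}{\left(- \frac{1}{574}\right) \left(-762\right)} = - \frac{19887}{\frac{381}{287}} = \left(-19887\right) \frac{287}{381} = - \frac{1902523}{127}$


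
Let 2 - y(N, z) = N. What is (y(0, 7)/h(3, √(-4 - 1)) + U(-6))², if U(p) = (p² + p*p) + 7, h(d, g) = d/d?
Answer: 6561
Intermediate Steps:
y(N, z) = 2 - N
h(d, g) = 1
U(p) = 7 + 2*p² (U(p) = (p² + p²) + 7 = 2*p² + 7 = 7 + 2*p²)
(y(0, 7)/h(3, √(-4 - 1)) + U(-6))² = ((2 - 1*0)/1 + (7 + 2*(-6)²))² = ((2 + 0)*1 + (7 + 2*36))² = (2*1 + (7 + 72))² = (2 + 79)² = 81² = 6561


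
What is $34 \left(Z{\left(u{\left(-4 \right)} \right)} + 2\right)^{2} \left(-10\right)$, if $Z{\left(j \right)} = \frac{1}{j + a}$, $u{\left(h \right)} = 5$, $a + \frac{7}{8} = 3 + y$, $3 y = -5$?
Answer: $- \frac{27810640}{17161} \approx -1620.6$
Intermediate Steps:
$y = - \frac{5}{3}$ ($y = \frac{1}{3} \left(-5\right) = - \frac{5}{3} \approx -1.6667$)
$a = \frac{11}{24}$ ($a = - \frac{7}{8} + \left(3 - \frac{5}{3}\right) = - \frac{7}{8} + \frac{4}{3} = \frac{11}{24} \approx 0.45833$)
$Z{\left(j \right)} = \frac{1}{\frac{11}{24} + j}$ ($Z{\left(j \right)} = \frac{1}{j + \frac{11}{24}} = \frac{1}{\frac{11}{24} + j}$)
$34 \left(Z{\left(u{\left(-4 \right)} \right)} + 2\right)^{2} \left(-10\right) = 34 \left(\frac{24}{11 + 24 \cdot 5} + 2\right)^{2} \left(-10\right) = 34 \left(\frac{24}{11 + 120} + 2\right)^{2} \left(-10\right) = 34 \left(\frac{24}{131} + 2\right)^{2} \left(-10\right) = 34 \left(\frac{286}{131}\right)^{2} \left(-10\right) = 34 \cdot \frac{81796}{17161} \left(-10\right) = \frac{2781064}{17161} \left(-10\right) = - \frac{27810640}{17161}$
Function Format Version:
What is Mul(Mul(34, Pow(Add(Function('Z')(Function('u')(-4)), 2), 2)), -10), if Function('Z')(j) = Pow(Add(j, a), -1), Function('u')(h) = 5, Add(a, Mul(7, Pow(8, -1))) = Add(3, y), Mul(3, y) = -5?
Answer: Rational(-27810640, 17161) ≈ -1620.6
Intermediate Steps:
y = Rational(-5, 3) (y = Mul(Rational(1, 3), -5) = Rational(-5, 3) ≈ -1.6667)
a = Rational(11, 24) (a = Add(Rational(-7, 8), Add(3, Rational(-5, 3))) = Add(Rational(-7, 8), Rational(4, 3)) = Rational(11, 24) ≈ 0.45833)
Function('Z')(j) = Pow(Add(Rational(11, 24), j), -1) (Function('Z')(j) = Pow(Add(j, Rational(11, 24)), -1) = Pow(Add(Rational(11, 24), j), -1))
Mul(Mul(34, Pow(Add(Function('Z')(Function('u')(-4)), 2), 2)), -10) = Mul(Mul(34, Pow(Add(Mul(24, Pow(Add(11, Mul(24, 5)), -1)), 2), 2)), -10) = Mul(Mul(34, Pow(Add(Mul(24, Pow(Add(11, 120), -1)), 2), 2)), -10) = Mul(Mul(34, Pow(Add(Mul(24, Pow(131, -1)), 2), 2)), -10) = Mul(Mul(34, Pow(Add(Mul(24, Rational(1, 131)), 2), 2)), -10) = Mul(Mul(34, Pow(Add(Rational(24, 131), 2), 2)), -10) = Mul(Mul(34, Pow(Rational(286, 131), 2)), -10) = Mul(Mul(34, Rational(81796, 17161)), -10) = Mul(Rational(2781064, 17161), -10) = Rational(-27810640, 17161)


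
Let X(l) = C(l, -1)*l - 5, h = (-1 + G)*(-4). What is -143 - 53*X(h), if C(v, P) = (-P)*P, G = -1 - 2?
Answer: 970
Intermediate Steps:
G = -3
C(v, P) = -P**2
h = 16 (h = (-1 - 3)*(-4) = -4*(-4) = 16)
X(l) = -5 - l (X(l) = (-1*(-1)**2)*l - 5 = (-1*1)*l - 5 = -l - 5 = -5 - l)
-143 - 53*X(h) = -143 - 53*(-5 - 1*16) = -143 - 53*(-5 - 16) = -143 - 53*(-21) = -143 + 1113 = 970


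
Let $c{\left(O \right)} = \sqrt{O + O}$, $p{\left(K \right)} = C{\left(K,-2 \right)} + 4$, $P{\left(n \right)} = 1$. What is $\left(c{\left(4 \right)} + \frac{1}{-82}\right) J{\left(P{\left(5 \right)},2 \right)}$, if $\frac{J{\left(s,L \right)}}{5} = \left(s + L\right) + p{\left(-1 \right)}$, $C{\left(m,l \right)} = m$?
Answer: $- \frac{15}{41} + 60 \sqrt{2} \approx 84.487$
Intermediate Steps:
$p{\left(K \right)} = 4 + K$ ($p{\left(K \right)} = K + 4 = 4 + K$)
$J{\left(s,L \right)} = 15 + 5 L + 5 s$ ($J{\left(s,L \right)} = 5 \left(\left(s + L\right) + \left(4 - 1\right)\right) = 5 \left(\left(L + s\right) + 3\right) = 5 \left(3 + L + s\right) = 15 + 5 L + 5 s$)
$c{\left(O \right)} = \sqrt{2} \sqrt{O}$ ($c{\left(O \right)} = \sqrt{2 O} = \sqrt{2} \sqrt{O}$)
$\left(c{\left(4 \right)} + \frac{1}{-82}\right) J{\left(P{\left(5 \right)},2 \right)} = \left(\sqrt{2} \sqrt{4} + \frac{1}{-82}\right) \left(15 + 5 \cdot 2 + 5 \cdot 1\right) = \left(\sqrt{2} \cdot 2 - \frac{1}{82}\right) \left(15 + 10 + 5\right) = \left(2 \sqrt{2} - \frac{1}{82}\right) 30 = \left(- \frac{1}{82} + 2 \sqrt{2}\right) 30 = - \frac{15}{41} + 60 \sqrt{2}$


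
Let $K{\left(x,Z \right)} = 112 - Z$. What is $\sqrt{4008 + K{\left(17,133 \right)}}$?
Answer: $3 \sqrt{443} \approx 63.143$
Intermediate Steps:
$\sqrt{4008 + K{\left(17,133 \right)}} = \sqrt{4008 + \left(112 - 133\right)} = \sqrt{4008 - 21} = \sqrt{3987} = 3 \sqrt{443}$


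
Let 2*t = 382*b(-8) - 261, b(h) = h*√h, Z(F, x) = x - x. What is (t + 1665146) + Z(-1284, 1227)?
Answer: 3330031/2 - 3056*I*√2 ≈ 1.665e+6 - 4321.8*I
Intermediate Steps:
Z(F, x) = 0
b(h) = h^(3/2)
t = -261/2 - 3056*I*√2 (t = (382*(-8)^(3/2) - 261)/2 = (382*(-16*I*√2) - 261)/2 = (-6112*I*√2 - 261)/2 = (-261 - 6112*I*√2)/2 = -261/2 - 3056*I*√2 ≈ -130.5 - 4321.8*I)
(t + 1665146) + Z(-1284, 1227) = ((-261/2 - 3056*I*√2) + 1665146) + 0 = (3330031/2 - 3056*I*√2) + 0 = 3330031/2 - 3056*I*√2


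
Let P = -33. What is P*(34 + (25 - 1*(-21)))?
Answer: -2640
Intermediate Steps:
P*(34 + (25 - 1*(-21))) = -33*(34 + (25 - 1*(-21))) = -33*(34 + (25 + 21)) = -33*(34 + 46) = -33*80 = -2640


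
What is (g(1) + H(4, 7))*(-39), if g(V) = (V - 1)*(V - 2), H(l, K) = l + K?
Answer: -429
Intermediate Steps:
H(l, K) = K + l
g(V) = (-1 + V)*(-2 + V)
(g(1) + H(4, 7))*(-39) = ((2 + 1² - 3*1) + (7 + 4))*(-39) = ((2 + 1 - 3) + 11)*(-39) = (0 + 11)*(-39) = 11*(-39) = -429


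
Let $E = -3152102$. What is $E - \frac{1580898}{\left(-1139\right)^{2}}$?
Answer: $- \frac{240546452920}{76313} \approx -3.1521 \cdot 10^{6}$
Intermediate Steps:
$E - \frac{1580898}{\left(-1139\right)^{2}} = -3152102 - \frac{1580898}{\left(-1139\right)^{2}} = -3152102 - \frac{1580898}{1297321} = -3152102 - \frac{92994}{76313} = - \frac{240546452920}{76313}$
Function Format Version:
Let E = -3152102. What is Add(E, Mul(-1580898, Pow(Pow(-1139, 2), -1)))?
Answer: Rational(-240546452920, 76313) ≈ -3.1521e+6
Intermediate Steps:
Add(E, Mul(-1580898, Pow(Pow(-1139, 2), -1))) = Add(-3152102, Mul(-1580898, Pow(Pow(-1139, 2), -1))) = Add(-3152102, Mul(-1580898, Pow(1297321, -1))) = Add(-3152102, Mul(-1580898, Rational(1, 1297321))) = Add(-3152102, Rational(-92994, 76313)) = Rational(-240546452920, 76313)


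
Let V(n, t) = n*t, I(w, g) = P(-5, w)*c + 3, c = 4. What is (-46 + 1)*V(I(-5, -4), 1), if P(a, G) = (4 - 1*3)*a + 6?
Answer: -315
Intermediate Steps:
P(a, G) = 6 + a (P(a, G) = (4 - 3)*a + 6 = 1*a + 6 = a + 6 = 6 + a)
I(w, g) = 7 (I(w, g) = (6 - 5)*4 + 3 = 1*4 + 3 = 4 + 3 = 7)
(-46 + 1)*V(I(-5, -4), 1) = (-46 + 1)*(7*1) = -45*7 = -315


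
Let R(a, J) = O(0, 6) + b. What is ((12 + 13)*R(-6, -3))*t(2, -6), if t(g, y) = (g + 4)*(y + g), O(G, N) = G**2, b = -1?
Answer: 600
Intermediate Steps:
t(g, y) = (4 + g)*(g + y)
R(a, J) = -1 (R(a, J) = 0**2 - 1 = 0 - 1 = -1)
((12 + 13)*R(-6, -3))*t(2, -6) = ((12 + 13)*(-1))*(2**2 + 4*2 + 4*(-6) + 2*(-6)) = (25*(-1))*(4 + 8 - 24 - 12) = -25*(-24) = 600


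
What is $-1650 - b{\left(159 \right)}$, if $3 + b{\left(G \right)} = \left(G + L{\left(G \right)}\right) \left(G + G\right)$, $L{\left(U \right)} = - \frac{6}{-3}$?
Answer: $-52845$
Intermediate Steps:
$L{\left(U \right)} = 2$ ($L{\left(U \right)} = \left(-6\right) \left(- \frac{1}{3}\right) = 2$)
$b{\left(G \right)} = -3 + 2 G \left(2 + G\right)$ ($b{\left(G \right)} = -3 + \left(G + 2\right) \left(G + G\right) = -3 + \left(2 + G\right) 2 G = -3 + 2 G \left(2 + G\right)$)
$-1650 - b{\left(159 \right)} = -1650 - \left(-3 + 2 \cdot 159^{2} + 4 \cdot 159\right) = -1650 - \left(-3 + 2 \cdot 25281 + 636\right) = -1650 - \left(-3 + 50562 + 636\right) = -1650 - 51195 = -52845$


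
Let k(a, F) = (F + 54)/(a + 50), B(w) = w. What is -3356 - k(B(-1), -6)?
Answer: -164492/49 ≈ -3357.0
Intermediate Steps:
k(a, F) = (54 + F)/(50 + a)
-3356 - k(B(-1), -6) = -3356 - (54 - 6)/(50 - 1) = -3356 - 48/49 = -164492/49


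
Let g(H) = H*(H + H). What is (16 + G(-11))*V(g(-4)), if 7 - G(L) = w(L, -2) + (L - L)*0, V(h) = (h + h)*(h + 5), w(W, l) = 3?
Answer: 47360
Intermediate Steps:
g(H) = 2*H² (g(H) = H*(2*H) = 2*H²)
V(h) = 2*h*(5 + h) (V(h) = (2*h)*(5 + h) = 2*h*(5 + h))
G(L) = 4 (G(L) = 7 - (3 + (L - L)*0) = 7 - (3 + 0*0) = 7 - (3 + 0) = 7 - 1*3 = 7 - 3 = 4)
(16 + G(-11))*V(g(-4)) = (16 + 4)*(2*(2*(-4)²)*(5 + 2*(-4)²)) = 20*(2*(2*16)*(5 + 2*16)) = 20*(2*32*(5 + 32)) = 20*(2*32*37) = 20*2368 = 47360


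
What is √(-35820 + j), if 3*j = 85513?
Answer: I*√65841/3 ≈ 85.532*I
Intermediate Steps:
j = 85513/3 (j = (⅓)*85513 = 85513/3 ≈ 28504.)
√(-35820 + j) = √(-35820 + 85513/3) = √(-21947/3) = I*√65841/3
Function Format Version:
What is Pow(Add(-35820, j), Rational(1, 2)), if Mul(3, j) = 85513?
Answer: Mul(Rational(1, 3), I, Pow(65841, Rational(1, 2))) ≈ Mul(85.532, I)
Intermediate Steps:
j = Rational(85513, 3) (j = Mul(Rational(1, 3), 85513) = Rational(85513, 3) ≈ 28504.)
Pow(Add(-35820, j), Rational(1, 2)) = Pow(Add(-35820, Rational(85513, 3)), Rational(1, 2)) = Pow(Rational(-21947, 3), Rational(1, 2)) = Mul(Rational(1, 3), I, Pow(65841, Rational(1, 2)))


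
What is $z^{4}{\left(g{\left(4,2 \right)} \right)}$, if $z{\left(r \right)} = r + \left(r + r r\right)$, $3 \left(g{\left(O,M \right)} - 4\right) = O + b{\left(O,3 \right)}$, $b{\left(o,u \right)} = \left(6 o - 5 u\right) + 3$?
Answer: $\frac{821386940416}{6561} \approx 1.2519 \cdot 10^{8}$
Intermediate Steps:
$b{\left(o,u \right)} = 3 - 5 u + 6 o$ ($b{\left(o,u \right)} = \left(- 5 u + 6 o\right) + 3 = 3 - 5 u + 6 o$)
$g{\left(O,M \right)} = \frac{7 O}{3}$ ($g{\left(O,M \right)} = 4 + \frac{O + \left(3 - 15 + 6 O\right)}{3} = 4 + \frac{O + \left(-12 + 6 O\right)}{3} = 4 + \frac{-12 + 7 O}{3} = 4 + \left(-4 + \frac{7 O}{3}\right) = \frac{7 O}{3}$)
$z{\left(r \right)} = r^{2} + 2 r$ ($z{\left(r \right)} = r + \left(r + r^{2}\right) = r^{2} + 2 r$)
$z^{4}{\left(g{\left(4,2 \right)} \right)} = \left(\frac{7}{3} \cdot 4 \left(2 + \frac{7}{3} \cdot 4\right)\right)^{4} = \left(\frac{28 \left(2 + \frac{28}{3}\right)}{3}\right)^{4} = \left(\frac{28}{3} \cdot \frac{34}{3}\right)^{4} = \left(\frac{952}{9}\right)^{4} = \frac{821386940416}{6561}$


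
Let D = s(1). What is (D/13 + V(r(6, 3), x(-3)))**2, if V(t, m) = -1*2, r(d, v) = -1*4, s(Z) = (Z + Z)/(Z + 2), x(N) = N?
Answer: 5776/1521 ≈ 3.7975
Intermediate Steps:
s(Z) = 2*Z/(2 + Z) (s(Z) = (2*Z)/(2 + Z) = 2*Z/(2 + Z))
r(d, v) = -4
D = 2/3 (D = 2*1/(2 + 1) = 2*1/3 = 2*1*(1/3) = 2/3 ≈ 0.66667)
V(t, m) = -2
(D/13 + V(r(6, 3), x(-3)))**2 = ((2/3)/13 - 2)**2 = ((2/3)*(1/13) - 2)**2 = (2/39 - 2)**2 = (-76/39)**2 = 5776/1521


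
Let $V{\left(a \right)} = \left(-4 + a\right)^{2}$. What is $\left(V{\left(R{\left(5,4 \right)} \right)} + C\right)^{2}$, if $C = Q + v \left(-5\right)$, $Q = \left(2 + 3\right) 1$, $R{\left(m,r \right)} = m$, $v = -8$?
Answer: $2116$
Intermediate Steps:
$Q = 5$ ($Q = 5 \cdot 1 = 5$)
$C = 45$ ($C = 5 - -40 = 5 + 40 = 45$)
$\left(V{\left(R{\left(5,4 \right)} \right)} + C\right)^{2} = \left(\left(-4 + 5\right)^{2} + 45\right)^{2} = \left(1^{2} + 45\right)^{2} = \left(1 + 45\right)^{2} = 46^{2} = 2116$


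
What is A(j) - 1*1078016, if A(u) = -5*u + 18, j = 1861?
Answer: -1087303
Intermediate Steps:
A(u) = 18 - 5*u
A(j) - 1*1078016 = (18 - 5*1861) - 1*1078016 = (18 - 9305) - 1078016 = -9287 - 1078016 = -1087303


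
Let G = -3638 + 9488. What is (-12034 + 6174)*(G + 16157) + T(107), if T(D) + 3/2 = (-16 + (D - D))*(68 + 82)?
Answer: -257926843/2 ≈ -1.2896e+8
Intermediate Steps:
G = 5850
T(D) = -4803/2 (T(D) = -3/2 + (-16 + (D - D))*(68 + 82) = -3/2 + (-16 + 0)*150 = -3/2 - 16*150 = -3/2 - 2400 = -4803/2)
(-12034 + 6174)*(G + 16157) + T(107) = (-12034 + 6174)*(5850 + 16157) - 4803/2 = -5860*22007 - 4803/2 = -128961020 - 4803/2 = -257926843/2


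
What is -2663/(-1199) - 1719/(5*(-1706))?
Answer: 24776471/10227470 ≈ 2.4225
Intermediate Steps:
-2663/(-1199) - 1719/(5*(-1706)) = -2663*(-1/1199) - 1719/(-8530) = 2663/1199 - 1719*(-1/8530) = 2663/1199 + 1719/8530 = 24776471/10227470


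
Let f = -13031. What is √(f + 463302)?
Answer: √450271 ≈ 671.02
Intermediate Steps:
√(f + 463302) = √(-13031 + 463302) = √450271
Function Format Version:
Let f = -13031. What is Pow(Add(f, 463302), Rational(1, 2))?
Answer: Pow(450271, Rational(1, 2)) ≈ 671.02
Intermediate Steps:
Pow(Add(f, 463302), Rational(1, 2)) = Pow(Add(-13031, 463302), Rational(1, 2)) = Pow(450271, Rational(1, 2))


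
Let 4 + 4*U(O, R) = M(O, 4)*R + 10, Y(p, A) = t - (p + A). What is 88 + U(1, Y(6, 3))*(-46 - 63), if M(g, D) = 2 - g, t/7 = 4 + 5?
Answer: -1547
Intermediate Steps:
t = 63 (t = 7*(4 + 5) = 7*9 = 63)
Y(p, A) = 63 - A - p (Y(p, A) = 63 - (p + A) = 63 - (A + p) = 63 + (-A - p) = 63 - A - p)
U(O, R) = 3/2 + R*(2 - O)/4 (U(O, R) = -1 + ((2 - O)*R + 10)/4 = -1 + (R*(2 - O) + 10)/4 = -1 + (10 + R*(2 - O))/4 = -1 + (5/2 + R*(2 - O)/4) = 3/2 + R*(2 - O)/4)
88 + U(1, Y(6, 3))*(-46 - 63) = 88 + (3/2 - (63 - 1*3 - 1*6)*(-2 + 1)/4)*(-46 - 63) = 88 + (3/2 - ¼*(63 - 3 - 6)*(-1))*(-109) = 88 + (3/2 - ¼*54*(-1))*(-109) = 88 + (3/2 + 27/2)*(-109) = 88 + 15*(-109) = 88 - 1635 = -1547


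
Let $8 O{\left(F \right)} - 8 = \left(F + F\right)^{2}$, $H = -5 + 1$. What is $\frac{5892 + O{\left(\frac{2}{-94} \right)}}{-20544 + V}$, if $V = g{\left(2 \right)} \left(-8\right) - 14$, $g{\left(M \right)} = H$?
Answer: $- \frac{8678425}{30227956} \approx -0.2871$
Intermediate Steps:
$H = -4$
$g{\left(M \right)} = -4$
$V = 18$ ($V = \left(-4\right) \left(-8\right) - 14 = 32 - 14 = 18$)
$O{\left(F \right)} = 1 + \frac{F^{2}}{2}$ ($O{\left(F \right)} = 1 + \frac{\left(F + F\right)^{2}}{8} = 1 + \frac{\left(2 F\right)^{2}}{8} = 1 + \frac{4 F^{2}}{8} = 1 + \frac{F^{2}}{2}$)
$\frac{5892 + O{\left(\frac{2}{-94} \right)}}{-20544 + V} = \frac{5892 + \left(1 + \frac{\left(\frac{2}{-94}\right)^{2}}{2}\right)}{-20544 + 18} = \frac{5892 + \left(1 + \frac{\left(2 \left(- \frac{1}{94}\right)\right)^{2}}{2}\right)}{-20526} = \left(5892 + \left(1 + \frac{\left(- \frac{1}{47}\right)^{2}}{2}\right)\right) \left(- \frac{1}{20526}\right) = \left(5892 + \left(1 + \frac{1}{2} \cdot \frac{1}{2209}\right)\right) \left(- \frac{1}{20526}\right) = \left(5892 + \left(1 + \frac{1}{4418}\right)\right) \left(- \frac{1}{20526}\right) = \left(5892 + \frac{4419}{4418}\right) \left(- \frac{1}{20526}\right) = \frac{26035275}{4418} \left(- \frac{1}{20526}\right) = - \frac{8678425}{30227956}$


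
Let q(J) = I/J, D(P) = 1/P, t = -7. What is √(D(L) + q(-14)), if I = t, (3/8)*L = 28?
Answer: √1610/56 ≈ 0.71651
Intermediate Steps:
L = 224/3 (L = (8/3)*28 = 224/3 ≈ 74.667)
I = -7
q(J) = -7/J
√(D(L) + q(-14)) = √(1/(224/3) - 7/(-14)) = √(3/224 - 7*(-1/14)) = √(3/224 + ½) = √(115/224) = √1610/56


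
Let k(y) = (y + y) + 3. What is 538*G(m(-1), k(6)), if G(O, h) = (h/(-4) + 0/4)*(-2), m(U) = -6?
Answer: 4035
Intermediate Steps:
k(y) = 3 + 2*y (k(y) = 2*y + 3 = 3 + 2*y)
G(O, h) = h/2 (G(O, h) = (h*(-¼) + 0*(¼))*(-2) = (-h/4 + 0)*(-2) = -h/4*(-2) = h/2)
538*G(m(-1), k(6)) = 538*((3 + 2*6)/2) = 538*((3 + 12)/2) = 538*((½)*15) = 538*(15/2) = 4035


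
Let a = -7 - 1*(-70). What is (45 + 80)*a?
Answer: 7875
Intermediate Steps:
a = 63 (a = -7 + 70 = 63)
(45 + 80)*a = (45 + 80)*63 = 125*63 = 7875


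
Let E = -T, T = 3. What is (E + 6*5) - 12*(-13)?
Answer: 183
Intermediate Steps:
E = -3 (E = -1*3 = -3)
(E + 6*5) - 12*(-13) = (-3 + 6*5) - 12*(-13) = (-3 + 30) + 156 = 27 + 156 = 183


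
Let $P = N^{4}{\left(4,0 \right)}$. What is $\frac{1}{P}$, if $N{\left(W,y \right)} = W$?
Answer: $\frac{1}{256} \approx 0.0039063$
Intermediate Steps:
$P = 256$ ($P = 4^{4} = 256$)
$\frac{1}{P} = \frac{1}{256}$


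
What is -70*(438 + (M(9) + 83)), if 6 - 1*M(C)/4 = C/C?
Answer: -37870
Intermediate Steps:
M(C) = 20 (M(C) = 24 - 4*C/C = 24 - 4*1 = 24 - 4 = 20)
-70*(438 + (M(9) + 83)) = -70*(438 + (20 + 83)) = -70*(438 + 103) = -70*541 = -37870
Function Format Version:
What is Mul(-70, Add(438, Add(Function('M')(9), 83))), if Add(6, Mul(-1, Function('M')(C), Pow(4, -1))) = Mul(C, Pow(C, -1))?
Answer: -37870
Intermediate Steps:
Function('M')(C) = 20 (Function('M')(C) = Add(24, Mul(-4, Mul(C, Pow(C, -1)))) = Add(24, Mul(-4, 1)) = Add(24, -4) = 20)
Mul(-70, Add(438, Add(Function('M')(9), 83))) = Mul(-70, Add(438, Add(20, 83))) = Mul(-70, Add(438, 103)) = Mul(-70, 541) = -37870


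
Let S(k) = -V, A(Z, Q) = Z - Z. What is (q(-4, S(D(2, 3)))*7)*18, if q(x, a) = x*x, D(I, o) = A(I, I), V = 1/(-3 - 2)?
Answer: 2016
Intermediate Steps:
A(Z, Q) = 0
V = -1/5 (V = 1/(-5) = -1/5 ≈ -0.20000)
D(I, o) = 0
S(k) = 1/5 (S(k) = -1*(-1/5) = 1/5)
q(x, a) = x**2
(q(-4, S(D(2, 3)))*7)*18 = ((-4)**2*7)*18 = (16*7)*18 = 112*18 = 2016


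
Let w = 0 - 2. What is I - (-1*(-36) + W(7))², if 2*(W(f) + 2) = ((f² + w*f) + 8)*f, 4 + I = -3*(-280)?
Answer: -132817/4 ≈ -33204.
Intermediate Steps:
w = -2
I = 836 (I = -4 - 3*(-280) = -4 + 840 = 836)
W(f) = -2 + f*(8 + f² - 2*f)/2 (W(f) = -2 + (((f² - 2*f) + 8)*f)/2 = -2 + ((8 + f² - 2*f)*f)/2 = -2 + (f*(8 + f² - 2*f))/2 = -2 + f*(8 + f² - 2*f)/2)
I - (-1*(-36) + W(7))² = 836 - (-1*(-36) + (-2 + (½)*7³ - 1*7² + 4*7))² = 836 - (36 + (-2 + (½)*343 - 1*49 + 28))² = 836 - (36 + (-2 + 343/2 - 49 + 28))² = 836 - (36 + 297/2)² = 836 - (369/2)² = 836 - 1*136161/4 = 836 - 136161/4 = -132817/4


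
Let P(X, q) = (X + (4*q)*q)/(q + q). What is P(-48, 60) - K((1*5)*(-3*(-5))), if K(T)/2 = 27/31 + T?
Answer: -4982/155 ≈ -32.142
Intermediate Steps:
K(T) = 54/31 + 2*T (K(T) = 2*(27/31 + T) = 54/31 + 2*T)
P(X, q) = (X + 4*q**2)/(2*q) (P(X, q) = (X + 4*q**2)/((2*q)) = (X + 4*q**2)*(1/(2*q)) = (X + 4*q**2)/(2*q))
P(-48, 60) - K((1*5)*(-3*(-5))) = (2*60 + (1/2)*(-48)/60) - (54/31 + 2*((1*5)*(-3*(-5)))) = (120 + (1/2)*(-48)*(1/60)) - (54/31 + 2*(5*15)) = (120 - 2/5) - (54/31 + 2*75) = 598/5 - (54/31 + 150) = 598/5 - 1*4704/31 = 598/5 - 4704/31 = -4982/155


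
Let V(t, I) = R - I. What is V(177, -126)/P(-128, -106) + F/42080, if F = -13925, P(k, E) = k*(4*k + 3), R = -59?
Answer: -5652639/17134976 ≈ -0.32989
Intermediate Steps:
P(k, E) = k*(3 + 4*k)
V(t, I) = -59 - I
V(177, -126)/P(-128, -106) + F/42080 = (-59 - 1*(-126))/((-128*(3 + 4*(-128)))) - 13925/42080 = (-59 + 126)/((-128*(3 - 512))) - 13925*1/42080 = 67/((-128*(-509))) - 2785/8416 = 67/65152 - 2785/8416 = -5652639/17134976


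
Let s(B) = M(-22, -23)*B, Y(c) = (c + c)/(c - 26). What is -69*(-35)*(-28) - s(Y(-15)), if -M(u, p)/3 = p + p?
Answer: -2776560/41 ≈ -67721.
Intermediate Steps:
M(u, p) = -6*p (M(u, p) = -3*(p + p) = -6*p)
Y(c) = 2*c/(-26 + c) (Y(c) = (2*c)/(-26 + c) = 2*c/(-26 + c))
s(B) = 138*B (s(B) = (-6*(-23))*B = 138*B)
-69*(-35)*(-28) - s(Y(-15)) = -69*(-35)*(-28) - 138*2*(-15)/(-26 - 15) = 2415*(-28) - 138*2*(-15)/(-41) = -67620 - 138*2*(-15)*(-1/41) = -67620 - 138*30/41 = -67620 - 1*4140/41 = -67620 - 4140/41 = -2776560/41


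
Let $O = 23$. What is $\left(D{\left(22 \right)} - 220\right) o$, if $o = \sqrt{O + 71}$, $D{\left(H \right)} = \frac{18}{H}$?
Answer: $- \frac{2411 \sqrt{94}}{11} \approx -2125.0$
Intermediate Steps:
$o = \sqrt{94}$ ($o = \sqrt{23 + 71} = \sqrt{94} \approx 9.6954$)
$\left(D{\left(22 \right)} - 220\right) o = \left(\frac{18}{22} - 220\right) \sqrt{94} = \left(18 \cdot \frac{1}{22} - 220\right) \sqrt{94} = \left(\frac{9}{11} - 220\right) \sqrt{94} = - \frac{2411 \sqrt{94}}{11}$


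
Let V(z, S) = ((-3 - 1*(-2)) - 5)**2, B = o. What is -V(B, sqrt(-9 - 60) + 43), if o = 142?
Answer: -36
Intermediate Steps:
B = 142
V(z, S) = 36 (V(z, S) = ((-3 + 2) - 5)**2 = (-1 - 5)**2 = (-6)**2 = 36)
-V(B, sqrt(-9 - 60) + 43) = -1*36 = -36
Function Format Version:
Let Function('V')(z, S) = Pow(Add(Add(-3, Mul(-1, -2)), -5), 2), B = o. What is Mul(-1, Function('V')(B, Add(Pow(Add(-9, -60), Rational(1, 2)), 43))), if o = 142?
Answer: -36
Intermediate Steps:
B = 142
Function('V')(z, S) = 36 (Function('V')(z, S) = Pow(Add(Add(-3, 2), -5), 2) = Pow(Add(-1, -5), 2) = Pow(-6, 2) = 36)
Mul(-1, Function('V')(B, Add(Pow(Add(-9, -60), Rational(1, 2)), 43))) = Mul(-1, 36) = -36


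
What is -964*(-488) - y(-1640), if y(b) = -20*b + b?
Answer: 439272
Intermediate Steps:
y(b) = -19*b
-964*(-488) - y(-1640) = -964*(-488) - (-19)*(-1640) = 470432 - 1*31160 = 470432 - 31160 = 439272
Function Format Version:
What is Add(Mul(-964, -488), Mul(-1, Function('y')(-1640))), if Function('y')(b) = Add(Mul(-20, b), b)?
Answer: 439272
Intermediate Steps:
Function('y')(b) = Mul(-19, b)
Add(Mul(-964, -488), Mul(-1, Function('y')(-1640))) = Add(Mul(-964, -488), Mul(-1, Mul(-19, -1640))) = Add(470432, Mul(-1, 31160)) = Add(470432, -31160) = 439272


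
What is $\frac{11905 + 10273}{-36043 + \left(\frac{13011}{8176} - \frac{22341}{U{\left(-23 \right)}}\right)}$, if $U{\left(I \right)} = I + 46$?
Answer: $- \frac{4170528544}{6960174827} \approx -0.5992$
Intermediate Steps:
$U{\left(I \right)} = 46 + I$
$\frac{11905 + 10273}{-36043 + \left(\frac{13011}{8176} - \frac{22341}{U{\left(-23 \right)}}\right)} = \frac{11905 + 10273}{-36043 + \left(\frac{13011}{8176} - \frac{22341}{46 - 23}\right)} = \frac{22178}{-36043 + \left(13011 \cdot \frac{1}{8176} - \frac{22341}{23}\right)} = \frac{22178}{-36043 + \left(\frac{13011}{8176} - \frac{22341}{23}\right)} = \frac{22178}{-36043 - \frac{182360763}{188048}} = \frac{22178}{- \frac{6960174827}{188048}} = 22178 \left(- \frac{188048}{6960174827}\right) = - \frac{4170528544}{6960174827}$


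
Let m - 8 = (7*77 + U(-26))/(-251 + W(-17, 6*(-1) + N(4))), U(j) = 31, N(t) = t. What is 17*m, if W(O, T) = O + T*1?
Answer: 901/9 ≈ 100.11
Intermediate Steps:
W(O, T) = O + T
m = 53/9 (m = 8 + (7*77 + 31)/(-251 + (-17 + (6*(-1) + 4))) = 8 + (539 + 31)/(-251 + (-17 + (-6 + 4))) = 8 + 570/(-251 + (-17 - 2)) = 8 + 570/(-251 - 19) = 8 + 570/(-270) = 8 + 570*(-1/270) = 8 - 19/9 = 53/9 ≈ 5.8889)
17*m = 17*(53/9) = 901/9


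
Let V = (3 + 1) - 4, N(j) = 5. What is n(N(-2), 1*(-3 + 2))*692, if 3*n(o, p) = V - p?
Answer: 692/3 ≈ 230.67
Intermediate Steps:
V = 0 (V = 4 - 4 = 0)
n(o, p) = -p/3 (n(o, p) = (0 - p)/3 = (-p)/3 = -p/3)
n(N(-2), 1*(-3 + 2))*692 = -(-3 + 2)/3*692 = -(-1)/3*692 = -⅓*(-1)*692 = (⅓)*692 = 692/3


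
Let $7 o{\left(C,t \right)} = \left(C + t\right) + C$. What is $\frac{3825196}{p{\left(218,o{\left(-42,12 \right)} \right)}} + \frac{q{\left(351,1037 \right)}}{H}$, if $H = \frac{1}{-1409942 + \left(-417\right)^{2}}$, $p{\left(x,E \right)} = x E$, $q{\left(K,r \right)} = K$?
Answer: $- \frac{1702452156265}{3924} \approx -4.3386 \cdot 10^{8}$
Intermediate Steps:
$o{\left(C,t \right)} = \frac{t}{7} + \frac{2 C}{7}$ ($o{\left(C,t \right)} = \frac{\left(C + t\right) + C}{7} = \frac{t + 2 C}{7} = \frac{t}{7} + \frac{2 C}{7}$)
$p{\left(x,E \right)} = E x$
$H = - \frac{1}{1236053}$ ($H = \frac{1}{-1409942 + 173889} = \frac{1}{-1236053} = - \frac{1}{1236053} \approx -8.0903 \cdot 10^{-7}$)
$\frac{3825196}{p{\left(218,o{\left(-42,12 \right)} \right)}} + \frac{q{\left(351,1037 \right)}}{H} = \frac{3825196}{\left(\frac{1}{7} \cdot 12 + \frac{2}{7} \left(-42\right)\right) 218} + \frac{351}{- \frac{1}{1236053}} = \frac{3825196}{\left(\frac{12}{7} - 12\right) 218} + 351 \left(-1236053\right) = \frac{3825196}{\left(- \frac{72}{7}\right) 218} - 433854603 = \frac{3825196}{- \frac{15696}{7}} - 433854603 = 3825196 \left(- \frac{7}{15696}\right) - 433854603 = - \frac{6694093}{3924} - 433854603 = - \frac{1702452156265}{3924}$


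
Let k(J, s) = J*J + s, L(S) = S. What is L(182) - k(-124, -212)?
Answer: -14982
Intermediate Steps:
k(J, s) = s + J**2 (k(J, s) = J**2 + s = s + J**2)
L(182) - k(-124, -212) = 182 - (-212 + (-124)**2) = 182 - (-212 + 15376) = 182 - 1*15164 = 182 - 15164 = -14982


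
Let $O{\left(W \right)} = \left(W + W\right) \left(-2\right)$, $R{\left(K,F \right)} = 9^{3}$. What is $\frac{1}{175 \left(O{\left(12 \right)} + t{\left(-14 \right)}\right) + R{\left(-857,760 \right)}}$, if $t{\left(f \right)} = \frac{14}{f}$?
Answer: $- \frac{1}{7846} \approx -0.00012745$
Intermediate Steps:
$R{\left(K,F \right)} = 729$
$O{\left(W \right)} = - 4 W$ ($O{\left(W \right)} = 2 W \left(-2\right) = - 4 W$)
$\frac{1}{175 \left(O{\left(12 \right)} + t{\left(-14 \right)}\right) + R{\left(-857,760 \right)}} = \frac{1}{175 \left(\left(-4\right) 12 + \frac{14}{-14}\right) + 729} = \frac{1}{175 \left(-48 + 14 \left(- \frac{1}{14}\right)\right) + 729} = \frac{1}{175 \left(-48 - 1\right) + 729} = \frac{1}{175 \left(-49\right) + 729} = \frac{1}{-8575 + 729} = \frac{1}{-7846} = - \frac{1}{7846}$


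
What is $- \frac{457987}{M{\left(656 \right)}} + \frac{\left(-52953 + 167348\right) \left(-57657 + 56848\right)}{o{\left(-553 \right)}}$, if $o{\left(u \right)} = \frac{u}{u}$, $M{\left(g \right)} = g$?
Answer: $- \frac{60710342067}{656} \approx -9.2546 \cdot 10^{7}$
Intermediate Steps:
$o{\left(u \right)} = 1$
$- \frac{457987}{M{\left(656 \right)}} + \frac{\left(-52953 + 167348\right) \left(-57657 + 56848\right)}{o{\left(-553 \right)}} = - \frac{457987}{656} + \frac{\left(-52953 + 167348\right) \left(-57657 + 56848\right)}{1} = \left(-457987\right) \frac{1}{656} + 114395 \left(-809\right) 1 = - \frac{457987}{656} - 92545555 = - \frac{60710342067}{656}$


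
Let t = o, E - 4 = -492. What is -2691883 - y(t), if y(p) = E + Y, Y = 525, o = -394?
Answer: -2691920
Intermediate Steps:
E = -488 (E = 4 - 492 = -488)
t = -394
y(p) = 37 (y(p) = -488 + 525 = 37)
-2691883 - y(t) = -2691883 - 1*37 = -2691883 - 37 = -2691920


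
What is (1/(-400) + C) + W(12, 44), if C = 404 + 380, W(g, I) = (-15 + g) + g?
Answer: 317199/400 ≈ 793.00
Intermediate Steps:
W(g, I) = -15 + 2*g
C = 784
(1/(-400) + C) + W(12, 44) = (1/(-400) + 784) + (-15 + 2*12) = (-1/400 + 784) + (-15 + 24) = 313599/400 + 9 = 317199/400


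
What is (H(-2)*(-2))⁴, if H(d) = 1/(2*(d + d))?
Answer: 1/256 ≈ 0.0039063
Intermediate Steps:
H(d) = 1/(4*d) (H(d) = 1/(2*(2*d)) = 1/(4*d))
(H(-2)*(-2))⁴ = (((¼)/(-2))*(-2))⁴ = (((¼)*(-½))*(-2))⁴ = (-⅛*(-2))⁴ = (¼)⁴ = 1/256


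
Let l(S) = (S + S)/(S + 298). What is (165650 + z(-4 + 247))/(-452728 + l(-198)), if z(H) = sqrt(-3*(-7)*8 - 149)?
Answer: -4141250/11318299 - 25*sqrt(19)/11318299 ≈ -0.36590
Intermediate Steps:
z(H) = sqrt(19) (z(H) = sqrt(21*8 - 149) = sqrt(168 - 149) = sqrt(19))
l(S) = 2*S/(298 + S) (l(S) = (2*S)/(298 + S) = 2*S/(298 + S))
(165650 + z(-4 + 247))/(-452728 + l(-198)) = (165650 + sqrt(19))/(-452728 + 2*(-198)/(298 - 198)) = (165650 + sqrt(19))/(-452728 + 2*(-198)/100) = (165650 + sqrt(19))/(-452728 + 2*(-198)*(1/100)) = (165650 + sqrt(19))/(-452728 - 99/25) = (165650 + sqrt(19))/(-11318299/25) = (165650 + sqrt(19))*(-25/11318299) = -4141250/11318299 - 25*sqrt(19)/11318299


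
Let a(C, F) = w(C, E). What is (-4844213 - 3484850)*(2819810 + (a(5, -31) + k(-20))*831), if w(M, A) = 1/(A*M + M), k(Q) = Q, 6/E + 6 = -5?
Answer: -583774788739133/25 ≈ -2.3351e+13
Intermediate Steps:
E = -6/11 (E = 6/(-6 - 5) = 6/(-11) = 6*(-1/11) = -6/11 ≈ -0.54545)
w(M, A) = 1/(M + A*M)
a(C, F) = 11/(5*C) (a(C, F) = 1/(C*(1 - 6/11)) = 1/(C*(5/11)) = (11/5)/C = 11/(5*C))
(-4844213 - 3484850)*(2819810 + (a(5, -31) + k(-20))*831) = (-4844213 - 3484850)*(2819810 + ((11/5)/5 - 20)*831) = -8329063*(2819810 + ((11/5)*(⅕) - 20)*831) = -8329063*(2819810 + (11/25 - 20)*831) = -8329063*(2819810 - 489/25*831) = -8329063*(2819810 - 406359/25) = -8329063*70088891/25 = -583774788739133/25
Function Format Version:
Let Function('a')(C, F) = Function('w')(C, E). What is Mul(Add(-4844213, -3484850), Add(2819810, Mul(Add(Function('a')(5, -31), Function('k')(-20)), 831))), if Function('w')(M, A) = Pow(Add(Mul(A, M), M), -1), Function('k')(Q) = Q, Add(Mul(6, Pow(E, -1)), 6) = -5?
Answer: Rational(-583774788739133, 25) ≈ -2.3351e+13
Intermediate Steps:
E = Rational(-6, 11) (E = Mul(6, Pow(Add(-6, -5), -1)) = Mul(6, Pow(-11, -1)) = Mul(6, Rational(-1, 11)) = Rational(-6, 11) ≈ -0.54545)
Function('w')(M, A) = Pow(Add(M, Mul(A, M)), -1)
Function('a')(C, F) = Mul(Rational(11, 5), Pow(C, -1)) (Function('a')(C, F) = Mul(Pow(C, -1), Pow(Add(1, Rational(-6, 11)), -1)) = Mul(Pow(C, -1), Pow(Rational(5, 11), -1)) = Mul(Pow(C, -1), Rational(11, 5)) = Mul(Rational(11, 5), Pow(C, -1)))
Mul(Add(-4844213, -3484850), Add(2819810, Mul(Add(Function('a')(5, -31), Function('k')(-20)), 831))) = Mul(Add(-4844213, -3484850), Add(2819810, Mul(Add(Mul(Rational(11, 5), Pow(5, -1)), -20), 831))) = Mul(-8329063, Add(2819810, Mul(Add(Mul(Rational(11, 5), Rational(1, 5)), -20), 831))) = Mul(-8329063, Add(2819810, Mul(Add(Rational(11, 25), -20), 831))) = Mul(-8329063, Add(2819810, Mul(Rational(-489, 25), 831))) = Mul(-8329063, Add(2819810, Rational(-406359, 25))) = Mul(-8329063, Rational(70088891, 25)) = Rational(-583774788739133, 25)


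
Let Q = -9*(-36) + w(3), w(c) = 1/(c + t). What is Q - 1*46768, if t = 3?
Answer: -278663/6 ≈ -46444.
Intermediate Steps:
w(c) = 1/(3 + c) (w(c) = 1/(c + 3) = 1/(3 + c))
Q = 1945/6 (Q = -9*(-36) + 1/(3 + 3) = 324 + 1/6 = 324 + ⅙ = 1945/6 ≈ 324.17)
Q - 1*46768 = 1945/6 - 1*46768 = 1945/6 - 46768 = -278663/6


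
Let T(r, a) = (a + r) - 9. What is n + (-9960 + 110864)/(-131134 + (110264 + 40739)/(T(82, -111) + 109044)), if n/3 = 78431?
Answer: 3363324036941269/14294241801 ≈ 2.3529e+5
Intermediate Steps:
n = 235293 (n = 3*78431 = 235293)
T(r, a) = -9 + a + r
n + (-9960 + 110864)/(-131134 + (110264 + 40739)/(T(82, -111) + 109044)) = 235293 + (-9960 + 110864)/(-131134 + (110264 + 40739)/((-9 - 111 + 82) + 109044)) = 235293 + 100904/(-131134 + 151003/(-38 + 109044)) = 235293 + 100904/(-131134 + 151003/109006) = 235293 + 100904/(-14294241801/109006) = 235293 + 100904*(-109006/14294241801) = 235293 - 10999141424/14294241801 = 3363324036941269/14294241801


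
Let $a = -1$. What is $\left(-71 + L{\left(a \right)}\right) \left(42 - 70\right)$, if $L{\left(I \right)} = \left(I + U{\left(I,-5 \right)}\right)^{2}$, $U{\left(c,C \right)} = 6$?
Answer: $1288$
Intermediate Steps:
$L{\left(I \right)} = \left(6 + I\right)^{2}$ ($L{\left(I \right)} = \left(I + 6\right)^{2} = \left(6 + I\right)^{2}$)
$\left(-71 + L{\left(a \right)}\right) \left(42 - 70\right) = \left(-71 + \left(6 - 1\right)^{2}\right) \left(42 - 70\right) = \left(-71 + 5^{2}\right) \left(-28\right) = \left(-71 + 25\right) \left(-28\right) = \left(-46\right) \left(-28\right) = 1288$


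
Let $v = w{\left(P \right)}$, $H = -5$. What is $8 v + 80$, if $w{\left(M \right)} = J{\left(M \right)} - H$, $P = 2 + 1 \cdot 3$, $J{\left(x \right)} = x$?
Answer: $160$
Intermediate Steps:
$P = 5$ ($P = 2 + 3 = 5$)
$w{\left(M \right)} = 5 + M$ ($w{\left(M \right)} = M - -5 = M + 5 = 5 + M$)
$v = 10$ ($v = 5 + 5 = 10$)
$8 v + 80 = 8 \cdot 10 + 80 = 80 + 80 = 160$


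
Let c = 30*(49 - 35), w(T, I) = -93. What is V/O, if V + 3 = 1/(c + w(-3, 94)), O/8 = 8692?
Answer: -245/5684568 ≈ -4.3099e-5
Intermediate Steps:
O = 69536 (O = 8*8692 = 69536)
c = 420 (c = 30*14 = 420)
V = -980/327 (V = -3 + 1/(420 - 93) = -3 + 1/327 = -980/327 ≈ -2.9969)
V/O = -980/327/69536 = -980/327*1/69536 = -245/5684568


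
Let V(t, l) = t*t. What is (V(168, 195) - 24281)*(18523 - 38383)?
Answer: -78307980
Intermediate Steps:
V(t, l) = t²
(V(168, 195) - 24281)*(18523 - 38383) = (168² - 24281)*(18523 - 38383) = (28224 - 24281)*(-19860) = 3943*(-19860) = -78307980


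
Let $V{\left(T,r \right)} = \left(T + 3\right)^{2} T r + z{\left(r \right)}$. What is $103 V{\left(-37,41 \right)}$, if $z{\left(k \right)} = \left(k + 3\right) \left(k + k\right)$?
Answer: $-180254532$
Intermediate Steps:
$z{\left(k \right)} = 2 k \left(3 + k\right)$ ($z{\left(k \right)} = \left(3 + k\right) 2 k = 2 k \left(3 + k\right)$)
$V{\left(T,r \right)} = 2 r \left(3 + r\right) + T r \left(3 + T\right)^{2}$ ($V{\left(T,r \right)} = \left(T + 3\right)^{2} T r + 2 r \left(3 + r\right) = \left(3 + T\right)^{2} T r + 2 r \left(3 + r\right) = T \left(3 + T\right)^{2} r + 2 r \left(3 + r\right) = T r \left(3 + T\right)^{2} + 2 r \left(3 + r\right) = 2 r \left(3 + r\right) + T r \left(3 + T\right)^{2}$)
$103 V{\left(-37,41 \right)} = 103 \cdot 41 \left(6 + 2 \cdot 41 - 37 \left(3 - 37\right)^{2}\right) = 103 \cdot 41 \left(6 + 82 - 37 \left(-34\right)^{2}\right) = 103 \cdot 41 \left(6 + 82 - 42772\right) = 103 \cdot 41 \left(-42684\right) = 103 \left(-1750044\right) = -180254532$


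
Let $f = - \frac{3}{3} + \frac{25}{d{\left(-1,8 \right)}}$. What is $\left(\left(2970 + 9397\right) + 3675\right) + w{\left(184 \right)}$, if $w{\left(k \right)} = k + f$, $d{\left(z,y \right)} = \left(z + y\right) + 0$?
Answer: $\frac{113600}{7} \approx 16229.0$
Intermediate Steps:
$d{\left(z,y \right)} = y + z$ ($d{\left(z,y \right)} = \left(y + z\right) + 0 = y + z$)
$f = \frac{18}{7}$ ($f = - \frac{3}{3} + \frac{25}{8 - 1} = \left(-3\right) \frac{1}{3} + \frac{25}{7} = -1 + 25 \cdot \frac{1}{7} = -1 + \frac{25}{7} = \frac{18}{7} \approx 2.5714$)
$w{\left(k \right)} = \frac{18}{7} + k$ ($w{\left(k \right)} = k + \frac{18}{7} = \frac{18}{7} + k$)
$\left(\left(2970 + 9397\right) + 3675\right) + w{\left(184 \right)} = \left(\left(2970 + 9397\right) + 3675\right) + \left(\frac{18}{7} + 184\right) = \left(12367 + 3675\right) + \frac{1306}{7} = 16042 + \frac{1306}{7} = \frac{113600}{7}$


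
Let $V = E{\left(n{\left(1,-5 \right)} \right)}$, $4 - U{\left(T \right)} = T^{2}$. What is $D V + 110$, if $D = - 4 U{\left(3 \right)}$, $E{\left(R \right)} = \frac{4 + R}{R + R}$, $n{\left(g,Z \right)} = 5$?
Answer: $128$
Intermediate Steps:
$E{\left(R \right)} = \frac{4 + R}{2 R}$
$U{\left(T \right)} = 4 - T^{2}$
$D = 20$ ($D = - 4 \left(4 - 3^{2}\right) = - 4 \left(4 - 9\right) = \left(-4\right) \left(-5\right) = 20$)
$V = \frac{9}{10}$ ($V = \frac{4 + 5}{2 \cdot 5} = \frac{1}{2} \cdot \frac{1}{5} \cdot 9 = \frac{9}{10} \approx 0.9$)
$D V + 110 = 20 \cdot \frac{9}{10} + 110 = 18 + 110 = 128$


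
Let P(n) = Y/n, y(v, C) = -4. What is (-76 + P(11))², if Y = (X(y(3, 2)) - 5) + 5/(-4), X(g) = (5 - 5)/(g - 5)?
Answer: 11350161/1936 ≈ 5862.7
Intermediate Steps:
X(g) = 0 (X(g) = 0/(-5 + g) = 0)
Y = -25/4 (Y = (0 - 5) + 5/(-4) = -5 + 5*(-¼) = -5 - 5/4 = -25/4 ≈ -6.2500)
P(n) = -25/(4*n)
(-76 + P(11))² = (-76 - 25/4/11)² = (-76 - 25/4*1/11)² = (-76 - 25/44)² = (-3369/44)² = 11350161/1936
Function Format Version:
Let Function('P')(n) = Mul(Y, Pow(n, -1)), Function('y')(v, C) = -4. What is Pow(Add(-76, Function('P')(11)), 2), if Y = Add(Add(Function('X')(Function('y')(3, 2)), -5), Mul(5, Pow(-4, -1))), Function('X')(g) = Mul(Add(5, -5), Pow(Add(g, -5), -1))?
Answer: Rational(11350161, 1936) ≈ 5862.7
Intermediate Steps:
Function('X')(g) = 0 (Function('X')(g) = Mul(0, Pow(Add(-5, g), -1)) = 0)
Y = Rational(-25, 4) (Y = Add(Add(0, -5), Mul(5, Pow(-4, -1))) = Add(-5, Mul(5, Rational(-1, 4))) = Add(-5, Rational(-5, 4)) = Rational(-25, 4) ≈ -6.2500)
Function('P')(n) = Mul(Rational(-25, 4), Pow(n, -1))
Pow(Add(-76, Function('P')(11)), 2) = Pow(Add(-76, Mul(Rational(-25, 4), Pow(11, -1))), 2) = Pow(Add(-76, Mul(Rational(-25, 4), Rational(1, 11))), 2) = Pow(Add(-76, Rational(-25, 44)), 2) = Pow(Rational(-3369, 44), 2) = Rational(11350161, 1936)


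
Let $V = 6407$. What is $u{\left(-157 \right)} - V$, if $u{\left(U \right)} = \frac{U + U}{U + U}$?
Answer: $-6406$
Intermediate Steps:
$u{\left(U \right)} = 1$ ($u{\left(U \right)} = \frac{2 U}{2 U} = 2 U \frac{1}{2 U} = 1$)
$u{\left(-157 \right)} - V = 1 - 6407 = -6406$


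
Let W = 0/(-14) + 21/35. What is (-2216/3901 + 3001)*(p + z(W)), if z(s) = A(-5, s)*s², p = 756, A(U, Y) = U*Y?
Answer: 44180504001/19505 ≈ 2.2651e+6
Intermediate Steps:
W = ⅗ (W = 0*(-1/14) + 21*(1/35) = 0 + ⅗ = ⅗ ≈ 0.60000)
z(s) = -5*s³ (z(s) = (-5*s)*s² = -5*s³)
(-2216/3901 + 3001)*(p + z(W)) = (-2216/3901 + 3001)*(756 - 5*(⅗)³) = (-2216*1/3901 + 3001)*(756 - 5*27/125) = (-2216/3901 + 3001)*(756 - 27/25) = (11704685/3901)*(18873/25) = 44180504001/19505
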